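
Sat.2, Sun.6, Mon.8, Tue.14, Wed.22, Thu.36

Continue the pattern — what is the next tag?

Fri.58

Day: Sat, Sun, Mon, Tue, Wed, Thu → Fri (runs through the weekdays Mon→Sun).
Second component goes 2, 6, 8, 14, 22, 36 → 58 (each term is the sum of the two before it).
Combining the parts gives Fri.58.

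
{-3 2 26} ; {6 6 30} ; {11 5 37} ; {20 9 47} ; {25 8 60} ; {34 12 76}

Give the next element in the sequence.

{39 11 95}

First coordinate: -3, 6, 11, 20, 25, 34 → 39 (alternating steps +9, +5, +9, +5, …).
Second coordinate: 2, 6, 5, 9, 8, 12 → 11 (alternating steps +4, −1, +4, −1, …).
For the third coordinate, differences are 4, 7, 10, … (increasing by 3 each time): 26, 30, 37, 47, 60, 76 → 95.
So the next element is {39 11 95}.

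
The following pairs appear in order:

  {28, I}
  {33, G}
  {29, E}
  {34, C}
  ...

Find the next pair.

First part goes 28, 33, 29, 34 → 30 (alternating steps +5, −4, +5, −4, …).
Letter: letters move back 2 places in the alphabet, so I, G, E, C → A.
Combining the parts gives {30, A}.

{30, A}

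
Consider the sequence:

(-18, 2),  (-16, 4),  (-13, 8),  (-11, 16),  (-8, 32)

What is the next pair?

First value: alternating steps +2, +3, +2, +3, …, so -18, -16, -13, -11, -8 → -6.
For the second value, ×2 each step: 2, 4, 8, 16, 32 → 64.
So the next pair is (-6, 64).

(-6, 64)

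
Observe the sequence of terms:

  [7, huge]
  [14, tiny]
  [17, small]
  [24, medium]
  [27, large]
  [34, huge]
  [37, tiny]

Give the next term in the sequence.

First slot: 7, 14, 17, 24, 27, 34, 37 → 44 (alternating steps +7, +3, +7, +3, …).
Size: huge, tiny, small, medium, large, huge, tiny → small (repeats huge → tiny → small → medium → large).
Combining the parts gives [44, small].

[44, small]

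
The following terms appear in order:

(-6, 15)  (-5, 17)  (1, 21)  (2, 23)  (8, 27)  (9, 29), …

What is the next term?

(15, 33)

First entry goes -6, -5, 1, 2, 8, 9 → 15 (alternating steps +1, +6, +1, +6, …).
Second entry: alternating steps +2, +4, +2, +4, …, so 15, 17, 21, 23, 27, 29 → 33.
Combining the parts gives (15, 33).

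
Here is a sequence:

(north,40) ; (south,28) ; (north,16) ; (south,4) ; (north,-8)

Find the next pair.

(south,-20)

Direction: alternates north ↔ south; north, south, north, south, north → south.
Second value goes 40, 28, 16, 4, -8 → -20 (−12 each step).
So the next pair is (south,-20).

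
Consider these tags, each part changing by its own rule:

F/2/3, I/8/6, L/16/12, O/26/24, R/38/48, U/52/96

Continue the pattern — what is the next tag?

Letter: letters move forward 3 places in the alphabet, so F, I, L, O, R, U → X.
For the second component, differences are 6, 8, 10, … (increasing by 2 each time): 2, 8, 16, 26, 38, 52 → 68.
For the third component, ×2 each step: 3, 6, 12, 24, 48, 96 → 192.
So the next tag is X/68/192.

X/68/192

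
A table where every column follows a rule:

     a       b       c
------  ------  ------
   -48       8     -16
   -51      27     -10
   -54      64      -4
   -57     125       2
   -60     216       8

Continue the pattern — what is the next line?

Column a: −3 each step; -48, -51, -54, -57, -60 → -63.
Column b: perfect cubes: 2³, 3³, 4³, …, so 8, 27, 64, 125, 216 → 343.
Column c: -16, -10, -4, 2, 8 → 14 (+6 each step).
Combining the parts gives -63  343  14.

-63  343  14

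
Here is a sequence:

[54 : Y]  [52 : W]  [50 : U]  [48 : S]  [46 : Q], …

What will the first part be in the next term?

44

First part: −2 each step; 54, 52, 50, 48, 46 → 44.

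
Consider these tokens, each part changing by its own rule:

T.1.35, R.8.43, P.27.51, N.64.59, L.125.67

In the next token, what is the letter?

Letter: letters move back 2 places in the alphabet, so T, R, P, N, L → J.

J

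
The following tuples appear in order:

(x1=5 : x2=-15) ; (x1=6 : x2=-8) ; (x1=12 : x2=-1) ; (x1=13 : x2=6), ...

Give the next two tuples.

X1: 5, 6, 12, 13 → 19 → 20 (alternating steps +1, +6, +1, +6, …).
For the x2, +7 each step: -15, -8, -1, 6 → 13 → 20.
So the next two tuples are (x1=19 : x2=13) and (x1=20 : x2=20).

(x1=19 : x2=13), (x1=20 : x2=20)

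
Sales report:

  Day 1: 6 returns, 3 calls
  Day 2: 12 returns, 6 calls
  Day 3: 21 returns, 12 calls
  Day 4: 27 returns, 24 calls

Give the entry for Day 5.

36 returns, 48 calls

Returns: 6, 12, 21, 27 → 36 (alternating steps +6, +9, +6, +9, …).
Calls goes 3, 6, 12, 24 → 48 (×2 each step).
So the next row is 36 returns, 48 calls.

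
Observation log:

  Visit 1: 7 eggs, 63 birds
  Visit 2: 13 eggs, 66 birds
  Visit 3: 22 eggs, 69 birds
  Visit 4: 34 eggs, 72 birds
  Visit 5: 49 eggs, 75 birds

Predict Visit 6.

For the eggs, differences are 6, 9, 12, … (increasing by 3 each time): 7, 13, 22, 34, 49 → 67.
Birds goes 63, 66, 69, 72, 75 → 78 (+3 each step).
Putting it together: 67 eggs, 78 birds.

67 eggs, 78 birds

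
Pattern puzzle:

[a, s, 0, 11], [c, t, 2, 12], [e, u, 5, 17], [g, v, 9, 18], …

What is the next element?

[i, w, 14, 23]

For the first letter, letters move forward 2 places in the alphabet: a, c, e, g → i.
Second letter: letters move forward 1 place in the alphabet, so s, t, u, v → w.
Third entry goes 0, 2, 5, 9 → 14 (differences are 2, 3, 4, … (increasing by 1 each time)).
Fourth entry: alternating steps +1, +5, +1, +5, …, so 11, 12, 17, 18 → 23.
So the next element is [i, w, 14, 23].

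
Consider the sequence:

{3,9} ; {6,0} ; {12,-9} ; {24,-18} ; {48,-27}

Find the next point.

{96,-36}

First coordinate — ×2 each step: 3, 6, 12, 24, 48 → 96.
For the second coordinate, −9 each step: 9, 0, -9, -18, -27 → -36.
Putting it together: {96,-36}.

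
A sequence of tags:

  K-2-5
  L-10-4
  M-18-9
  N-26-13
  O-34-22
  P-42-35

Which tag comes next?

Q-50-57

Letter: K, L, M, N, O, P → Q (letters move forward 1 place in the alphabet).
For the second component, +8 each step: 2, 10, 18, 26, 34, 42 → 50.
Third component: each term is the sum of the two before it; 5, 4, 9, 13, 22, 35 → 57.
So the next tag is Q-50-57.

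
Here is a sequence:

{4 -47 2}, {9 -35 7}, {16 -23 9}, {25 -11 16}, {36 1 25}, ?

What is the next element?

First coordinate goes 4, 9, 16, 25, 36 → 49 (perfect squares: 2², 3², 4², …).
Second coordinate: +12 each step, so -47, -35, -23, -11, 1 → 13.
For the third coordinate, each term is the sum of the two before it: 2, 7, 9, 16, 25 → 41.
Combining the parts gives {49 13 41}.

{49 13 41}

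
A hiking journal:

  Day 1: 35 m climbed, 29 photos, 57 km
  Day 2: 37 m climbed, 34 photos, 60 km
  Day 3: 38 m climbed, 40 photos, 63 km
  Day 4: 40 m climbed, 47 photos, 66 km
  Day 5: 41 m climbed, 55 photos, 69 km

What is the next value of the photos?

64

Photos: differences are 5, 6, 7, … (increasing by 1 each time); 29, 34, 40, 47, 55 → 64.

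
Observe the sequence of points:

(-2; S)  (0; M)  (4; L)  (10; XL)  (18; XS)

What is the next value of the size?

First component — differences are 2, 4, 6, … (increasing by 2 each time): -2, 0, 4, 10, 18 → 28.
Size — runs through clothing sizes XS→XL: S, M, L, XL, XS → S.

S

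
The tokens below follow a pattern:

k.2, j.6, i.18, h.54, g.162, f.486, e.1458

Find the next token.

d.4374

Letter — letters move back 1 place in the alphabet: k, j, i, h, g, f, e → d.
Second component — ×3 each step: 2, 6, 18, 54, 162, 486, 1458 → 4374.
Putting it together: d.4374.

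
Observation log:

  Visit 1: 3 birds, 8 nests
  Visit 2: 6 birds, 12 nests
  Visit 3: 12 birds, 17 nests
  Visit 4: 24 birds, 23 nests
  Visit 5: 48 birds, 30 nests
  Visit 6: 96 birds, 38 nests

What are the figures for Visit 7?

Birds: ×2 each step, so 3, 6, 12, 24, 48, 96 → 192.
Nests: differences are 4, 5, 6, … (increasing by 1 each time); 8, 12, 17, 23, 30, 38 → 47.
Putting it together: 192 birds, 47 nests.

192 birds, 47 nests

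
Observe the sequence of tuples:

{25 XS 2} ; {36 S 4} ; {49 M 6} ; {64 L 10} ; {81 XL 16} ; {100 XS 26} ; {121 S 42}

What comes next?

First component goes 25, 36, 49, 64, 81, 100, 121 → 144 (perfect squares: 5², 6², 7², …).
Size: repeats XS → S → M → L → XL, so XS, S, M, L, XL, XS, S → M.
Third component: each term is the sum of the two before it; 2, 4, 6, 10, 16, 26, 42 → 68.
Putting it together: {144 M 68}.

{144 M 68}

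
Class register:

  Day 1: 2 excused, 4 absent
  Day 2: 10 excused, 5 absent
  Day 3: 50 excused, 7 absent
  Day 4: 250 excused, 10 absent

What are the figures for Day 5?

Excused: ×5 each step; 2, 10, 50, 250 → 1250.
Absent goes 4, 5, 7, 10 → 14 (differences are 1, 2, 3, … (increasing by 1 each time)).
Putting it together: 1250 excused, 14 absent.

1250 excused, 14 absent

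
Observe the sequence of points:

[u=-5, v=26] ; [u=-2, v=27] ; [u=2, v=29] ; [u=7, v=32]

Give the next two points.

U — differences are 3, 4, 5, … (increasing by 1 each time): -5, -2, 2, 7 → 13 → 20.
V — differences are 1, 2, 3, … (increasing by 1 each time): 26, 27, 29, 32 → 36 → 41.
Putting the parts together: [u=13, v=36] and then [u=20, v=41].

[u=13, v=36], [u=20, v=41]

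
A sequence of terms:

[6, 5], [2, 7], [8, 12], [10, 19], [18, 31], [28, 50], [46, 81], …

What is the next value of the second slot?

Second slot — each term is the sum of the two before it: 5, 7, 12, 19, 31, 50, 81 → 131.

131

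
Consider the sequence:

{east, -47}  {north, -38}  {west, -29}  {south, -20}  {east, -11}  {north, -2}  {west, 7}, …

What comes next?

{south, 16}

Direction: repeats east → north → west → south; east, north, west, south, east, north, west → south.
Second part: +9 each step, so -47, -38, -29, -20, -11, -2, 7 → 16.
Combining the parts gives {south, 16}.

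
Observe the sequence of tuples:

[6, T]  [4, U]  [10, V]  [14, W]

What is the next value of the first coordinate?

First coordinate — each term is the sum of the two before it: 6, 4, 10, 14 → 24.

24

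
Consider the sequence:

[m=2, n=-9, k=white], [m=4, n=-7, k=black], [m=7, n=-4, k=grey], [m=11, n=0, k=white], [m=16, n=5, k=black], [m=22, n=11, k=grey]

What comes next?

[m=29, n=18, k=white]

M: differences are 2, 3, 4, … (increasing by 1 each time), so 2, 4, 7, 11, 16, 22 → 29.
N: always 11 less than the m; -9, -7, -4, 0, 5, 11 → 18.
K: repeats white → black → grey; white, black, grey, white, black, grey → white.
Putting it together: [m=29, n=18, k=white].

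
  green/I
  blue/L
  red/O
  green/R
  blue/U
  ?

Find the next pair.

red/X

For the colour, repeats green → blue → red: green, blue, red, green, blue → red.
Letter goes I, L, O, R, U → X (letters move forward 3 places in the alphabet).
Combining the parts gives red/X.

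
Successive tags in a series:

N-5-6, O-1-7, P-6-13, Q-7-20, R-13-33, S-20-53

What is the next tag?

Letter — letters move forward 1 place in the alphabet: N, O, P, Q, R, S → T.
Second component goes 5, 1, 6, 7, 13, 20 → 33 (each term is the sum of the two before it).
For the third component, each term is the sum of the two before it: 6, 7, 13, 20, 33, 53 → 86.
Putting it together: T-33-86.

T-33-86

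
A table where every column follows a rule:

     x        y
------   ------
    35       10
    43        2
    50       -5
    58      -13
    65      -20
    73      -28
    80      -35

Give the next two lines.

88  -43; 95  -50

Column x: alternating steps +8, +7, +8, +7, …, so 35, 43, 50, 58, 65, 73, 80 → 88 → 95.
Column y goes 10, 2, -5, -13, -20, -28, -35 → -43 → -50 (together with the column x always sums to 45).
Putting the parts together: 88  -43 and then 95  -50.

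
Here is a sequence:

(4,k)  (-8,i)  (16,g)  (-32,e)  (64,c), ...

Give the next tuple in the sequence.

(-128,a)

First slot — ×(-2) each step: 4, -8, 16, -32, 64 → -128.
Letter goes k, i, g, e, c → a (letters move back 2 places in the alphabet).
Putting it together: (-128,a).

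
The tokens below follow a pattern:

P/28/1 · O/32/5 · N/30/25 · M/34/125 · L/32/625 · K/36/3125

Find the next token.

Letter: letters move back 1 place in the alphabet; P, O, N, M, L, K → J.
For the second component, alternating steps +4, −2, +4, −2, …: 28, 32, 30, 34, 32, 36 → 34.
Third component goes 1, 5, 25, 125, 625, 3125 → 15625 (×5 each step).
Combining the parts gives J/34/15625.

J/34/15625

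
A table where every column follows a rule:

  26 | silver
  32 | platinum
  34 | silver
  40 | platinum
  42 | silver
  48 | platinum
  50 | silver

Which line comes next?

First component — alternating steps +6, +2, +6, +2, …: 26, 32, 34, 40, 42, 48, 50 → 56.
Metal: silver, platinum, silver, platinum, silver, platinum, silver → platinum (alternates silver ↔ platinum).
Combining the parts gives 56  platinum.

56  platinum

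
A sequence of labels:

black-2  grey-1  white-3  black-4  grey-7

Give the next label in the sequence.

white-11

Shade — repeats black → grey → white: black, grey, white, black, grey → white.
Second component: each term is the sum of the two before it; 2, 1, 3, 4, 7 → 11.
So the next label is white-11.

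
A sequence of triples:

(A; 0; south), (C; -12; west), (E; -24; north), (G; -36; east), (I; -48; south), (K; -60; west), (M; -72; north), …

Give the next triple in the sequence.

Letter goes A, C, E, G, I, K, M → O (letters move forward 2 places in the alphabet).
Second entry: 0, -12, -24, -36, -48, -60, -72 → -84 (−12 each step).
Direction: repeats south → west → north → east; south, west, north, east, south, west, north → east.
So the next triple is (O; -84; east).

(O; -84; east)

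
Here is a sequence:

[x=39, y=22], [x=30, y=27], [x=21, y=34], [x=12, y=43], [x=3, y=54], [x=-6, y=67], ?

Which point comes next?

X: 39, 30, 21, 12, 3, -6 → -15 (−9 each step).
Y goes 22, 27, 34, 43, 54, 67 → 82 (differences are 5, 7, 9, … (increasing by 2 each time)).
Combining the parts gives [x=-15, y=82].

[x=-15, y=82]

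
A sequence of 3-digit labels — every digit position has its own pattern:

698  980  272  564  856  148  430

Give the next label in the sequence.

First digit: +3 each step, mod 10, so 6, 9, 2, 5, 8, 1, 4 → 7.
Second digit: 9, 8, 7, 6, 5, 4, 3 → 2 (−1 each step, mod 10).
Third digit — +2 each step, mod 10: 8, 0, 2, 4, 6, 8, 0 → 2.
Putting it together: 722.

722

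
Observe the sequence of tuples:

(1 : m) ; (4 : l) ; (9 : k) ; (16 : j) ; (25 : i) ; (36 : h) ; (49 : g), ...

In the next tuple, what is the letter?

First slot — perfect squares: 1², 2², 3², …: 1, 4, 9, 16, 25, 36, 49 → 64.
Letter: m, l, k, j, i, h, g → f (letters move back 1 place in the alphabet).

f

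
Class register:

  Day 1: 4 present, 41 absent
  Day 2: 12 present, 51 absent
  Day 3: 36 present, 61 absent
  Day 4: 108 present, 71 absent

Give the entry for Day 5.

Present goes 4, 12, 36, 108 → 324 (×3 each step).
Absent — +10 each step: 41, 51, 61, 71 → 81.
So the next record is 324 present, 81 absent.

324 present, 81 absent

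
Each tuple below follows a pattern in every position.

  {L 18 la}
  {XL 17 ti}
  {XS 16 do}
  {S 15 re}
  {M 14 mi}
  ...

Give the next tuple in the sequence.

For the size, runs through clothing sizes XS→XL: L, XL, XS, S, M → L.
Second slot: −1 each step, so 18, 17, 16, 15, 14 → 13.
For the note, runs through the solfège scale do→ti: la, ti, do, re, mi → fa.
Combining the parts gives {L 13 fa}.

{L 13 fa}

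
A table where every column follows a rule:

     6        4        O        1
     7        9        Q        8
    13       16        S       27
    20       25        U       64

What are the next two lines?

33  36  W  125; 53  49  Y  216

First component goes 6, 7, 13, 20 → 33 → 53 (each term is the sum of the two before it).
Second component — perfect squares: 2², 3², 4², …: 4, 9, 16, 25 → 36 → 49.
Letter goes O, Q, S, U → W → Y (letters move forward 2 places in the alphabet).
Fourth component goes 1, 8, 27, 64 → 125 → 216 (perfect cubes: 1³, 2³, 3³, …).
Putting the parts together: 33  36  W  125 and then 53  49  Y  216.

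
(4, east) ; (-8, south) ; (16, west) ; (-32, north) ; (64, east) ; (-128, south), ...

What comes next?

(256, west)

First component — ×(-2) each step: 4, -8, 16, -32, 64, -128 → 256.
For the direction, repeats east → south → west → north: east, south, west, north, east, south → west.
Combining the parts gives (256, west).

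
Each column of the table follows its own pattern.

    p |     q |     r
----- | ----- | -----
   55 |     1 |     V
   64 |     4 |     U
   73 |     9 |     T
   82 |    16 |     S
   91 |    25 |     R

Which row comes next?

100  36  Q

Column p goes 55, 64, 73, 82, 91 → 100 (+9 each step).
Column q: perfect squares: 1², 2², 3², …; 1, 4, 9, 16, 25 → 36.
For the column r, letters move back 1 place in the alphabet: V, U, T, S, R → Q.
Putting it together: 100  36  Q.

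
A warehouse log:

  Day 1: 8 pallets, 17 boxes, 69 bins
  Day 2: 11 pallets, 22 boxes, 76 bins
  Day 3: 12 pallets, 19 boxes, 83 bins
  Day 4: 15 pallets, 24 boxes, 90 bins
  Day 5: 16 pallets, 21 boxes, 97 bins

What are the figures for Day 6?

Pallets — alternating steps +3, +1, +3, +1, …: 8, 11, 12, 15, 16 → 19.
Boxes: alternating steps +5, −3, +5, −3, …, so 17, 22, 19, 24, 21 → 26.
Bins goes 69, 76, 83, 90, 97 → 104 (+7 each step).
Combining the parts gives 19 pallets, 26 boxes, 104 bins.

19 pallets, 26 boxes, 104 bins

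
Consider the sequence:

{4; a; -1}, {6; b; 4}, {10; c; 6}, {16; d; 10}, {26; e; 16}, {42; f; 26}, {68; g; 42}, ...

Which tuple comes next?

{110; h; 68}

First entry — each term is the sum of the two before it: 4, 6, 10, 16, 26, 42, 68 → 110.
Letter: letters move forward 1 place in the alphabet; a, b, c, d, e, f, g → h.
Third entry — always the previous value of the first entry: -1, 4, 6, 10, 16, 26, 42 → 68.
So the next tuple is {110; h; 68}.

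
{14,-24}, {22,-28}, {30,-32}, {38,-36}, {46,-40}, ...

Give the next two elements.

{54,-44}, {62,-48}

First coordinate — +8 each step: 14, 22, 30, 38, 46 → 54 → 62.
Second coordinate: −4 each step, so -24, -28, -32, -36, -40 → -44 → -48.
So the next two elements are {54,-44} and {62,-48}.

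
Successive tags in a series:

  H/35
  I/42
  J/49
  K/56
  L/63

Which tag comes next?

Letter — letters move forward 1 place in the alphabet: H, I, J, K, L → M.
Second component — +7 each step: 35, 42, 49, 56, 63 → 70.
Putting it together: M/70.

M/70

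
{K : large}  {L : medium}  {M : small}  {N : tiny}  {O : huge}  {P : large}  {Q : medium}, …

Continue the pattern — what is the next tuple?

Letter — letters move forward 1 place in the alphabet: K, L, M, N, O, P, Q → R.
Size goes large, medium, small, tiny, huge, large, medium → small (repeats large → medium → small → tiny → huge).
So the next tuple is {R : small}.

{R : small}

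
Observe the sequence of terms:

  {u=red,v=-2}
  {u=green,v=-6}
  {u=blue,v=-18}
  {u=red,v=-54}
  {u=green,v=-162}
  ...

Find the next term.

{u=blue,v=-486}

U: repeats red → green → blue; red, green, blue, red, green → blue.
V: ×3 each step, so -2, -6, -18, -54, -162 → -486.
So the next term is {u=blue,v=-486}.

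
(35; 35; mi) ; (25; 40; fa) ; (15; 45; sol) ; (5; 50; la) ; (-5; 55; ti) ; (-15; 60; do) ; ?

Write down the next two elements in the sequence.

(-25; 65; re), (-35; 70; mi)

First part goes 35, 25, 15, 5, -5, -15 → -25 → -35 (−10 each step).
Second part goes 35, 40, 45, 50, 55, 60 → 65 → 70 (+5 each step).
Note goes mi, fa, sol, la, ti, do → re → mi (runs through the solfège scale do→ti).
Putting the parts together: (-25; 65; re) and then (-35; 70; mi).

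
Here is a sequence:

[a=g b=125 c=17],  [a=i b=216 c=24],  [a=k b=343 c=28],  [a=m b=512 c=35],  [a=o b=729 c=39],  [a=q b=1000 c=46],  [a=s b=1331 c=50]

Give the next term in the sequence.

[a=u b=1728 c=57]

A: g, i, k, m, o, q, s → u (letters move forward 2 places in the alphabet).
B goes 125, 216, 343, 512, 729, 1000, 1331 → 1728 (perfect cubes: 5³, 6³, 7³, …).
C: alternating steps +7, +4, +7, +4, …; 17, 24, 28, 35, 39, 46, 50 → 57.
Putting it together: [a=u b=1728 c=57].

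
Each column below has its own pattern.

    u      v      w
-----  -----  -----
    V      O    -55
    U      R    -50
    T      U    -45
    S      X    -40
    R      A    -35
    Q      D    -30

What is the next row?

P  G  -25

Column u: letters move back 1 place in the alphabet; V, U, T, S, R, Q → P.
Column v goes O, R, U, X, A, D → G (letters move forward 3 places in the alphabet, wrapping Z→A).
Column w: +5 each step; -55, -50, -45, -40, -35, -30 → -25.
Putting it together: P  G  -25.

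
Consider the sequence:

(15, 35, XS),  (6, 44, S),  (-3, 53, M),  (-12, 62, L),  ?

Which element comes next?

(-21, 71, XL)

For the first value, −9 each step: 15, 6, -3, -12 → -21.
Second value goes 35, 44, 53, 62 → 71 (together with the first value always sums to 50).
Size goes XS, S, M, L → XL (runs through clothing sizes XS→XL).
So the next element is (-21, 71, XL).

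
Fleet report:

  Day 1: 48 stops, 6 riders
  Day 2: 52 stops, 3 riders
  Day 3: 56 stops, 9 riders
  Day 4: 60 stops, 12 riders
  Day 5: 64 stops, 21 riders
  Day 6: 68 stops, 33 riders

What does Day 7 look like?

72 stops, 54 riders

For the stops, +4 each step: 48, 52, 56, 60, 64, 68 → 72.
For the riders, each term is the sum of the two before it: 6, 3, 9, 12, 21, 33 → 54.
Combining the parts gives 72 stops, 54 riders.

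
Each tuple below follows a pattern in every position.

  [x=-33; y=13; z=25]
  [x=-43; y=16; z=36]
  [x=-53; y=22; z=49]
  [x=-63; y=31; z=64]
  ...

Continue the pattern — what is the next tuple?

[x=-73; y=43; z=81]

For the x, −10 each step: -33, -43, -53, -63 → -73.
Y: 13, 16, 22, 31 → 43 (differences are 3, 6, 9, … (increasing by 3 each time)).
Z: perfect squares: 5², 6², 7², …, so 25, 36, 49, 64 → 81.
Putting it together: [x=-73; y=43; z=81].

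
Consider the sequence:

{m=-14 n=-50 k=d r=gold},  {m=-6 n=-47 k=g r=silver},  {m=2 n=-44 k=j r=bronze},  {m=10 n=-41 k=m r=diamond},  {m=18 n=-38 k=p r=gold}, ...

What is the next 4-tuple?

M: +8 each step; -14, -6, 2, 10, 18 → 26.
N: +3 each step; -50, -47, -44, -41, -38 → -35.
K: letters move forward 3 places in the alphabet, so d, g, j, m, p → s.
R: gold, silver, bronze, diamond, gold → silver (repeats gold → silver → bronze → diamond).
Combining the parts gives {m=26 n=-35 k=s r=silver}.

{m=26 n=-35 k=s r=silver}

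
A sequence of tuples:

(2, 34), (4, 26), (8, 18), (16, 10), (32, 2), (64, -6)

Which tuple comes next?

First part: ×2 each step, so 2, 4, 8, 16, 32, 64 → 128.
For the second part, −8 each step: 34, 26, 18, 10, 2, -6 → -14.
So the next tuple is (128, -14).

(128, -14)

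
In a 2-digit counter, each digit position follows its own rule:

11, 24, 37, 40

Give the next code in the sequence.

First digit: 1, 2, 3, 4 → 5 (+1 each step, mod 10).
Second digit — +3 each step, mod 10: 1, 4, 7, 0 → 3.
So the next code is 53.

53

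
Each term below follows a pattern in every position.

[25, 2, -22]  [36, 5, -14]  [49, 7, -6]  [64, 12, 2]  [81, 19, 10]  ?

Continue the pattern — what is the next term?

[100, 31, 18]

First coordinate: perfect squares: 5², 6², 7², …, so 25, 36, 49, 64, 81 → 100.
Second coordinate: 2, 5, 7, 12, 19 → 31 (each term is the sum of the two before it).
Third coordinate: +8 each step, so -22, -14, -6, 2, 10 → 18.
Putting it together: [100, 31, 18].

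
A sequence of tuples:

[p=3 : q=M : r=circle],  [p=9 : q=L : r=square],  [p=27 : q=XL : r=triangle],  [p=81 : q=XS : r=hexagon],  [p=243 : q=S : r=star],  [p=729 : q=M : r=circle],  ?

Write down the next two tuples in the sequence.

[p=2187 : q=L : r=square], [p=6561 : q=XL : r=triangle]

P: ×3 each step; 3, 9, 27, 81, 243, 729 → 2187 → 6561.
Q: repeats M → L → XL → XS → S, so M, L, XL, XS, S, M → L → XL.
R goes circle, square, triangle, hexagon, star, circle → square → triangle (repeats circle → square → triangle → hexagon → star).
So the next two tuples are [p=2187 : q=L : r=square] and [p=6561 : q=XL : r=triangle].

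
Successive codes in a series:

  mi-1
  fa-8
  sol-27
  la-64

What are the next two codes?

ti-125, do-216

Note: mi, fa, sol, la → ti → do (runs through the solfège scale do→ti).
Second component: perfect cubes: 1³, 2³, 3³, …; 1, 8, 27, 64 → 125 → 216.
Putting the parts together: ti-125 and then do-216.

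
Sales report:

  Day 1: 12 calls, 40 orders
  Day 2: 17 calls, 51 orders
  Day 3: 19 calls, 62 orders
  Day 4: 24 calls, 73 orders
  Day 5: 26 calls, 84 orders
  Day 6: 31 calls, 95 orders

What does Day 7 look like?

33 calls, 106 orders

For the calls, alternating steps +5, +2, +5, +2, …: 12, 17, 19, 24, 26, 31 → 33.
Orders: +11 each step; 40, 51, 62, 73, 84, 95 → 106.
Combining the parts gives 33 calls, 106 orders.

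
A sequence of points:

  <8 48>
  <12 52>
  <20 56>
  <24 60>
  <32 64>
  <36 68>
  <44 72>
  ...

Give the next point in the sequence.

First component: 8, 12, 20, 24, 32, 36, 44 → 48 (alternating steps +4, +8, +4, +8, …).
Second component: 48, 52, 56, 60, 64, 68, 72 → 76 (+4 each step).
Combining the parts gives <48 76>.

<48 76>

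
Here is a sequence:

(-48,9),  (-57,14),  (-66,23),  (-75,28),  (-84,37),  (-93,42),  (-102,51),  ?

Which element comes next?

(-111,56)

For the first coordinate, −9 each step: -48, -57, -66, -75, -84, -93, -102 → -111.
For the second coordinate, alternating steps +5, +9, +5, +9, …: 9, 14, 23, 28, 37, 42, 51 → 56.
Putting it together: (-111,56).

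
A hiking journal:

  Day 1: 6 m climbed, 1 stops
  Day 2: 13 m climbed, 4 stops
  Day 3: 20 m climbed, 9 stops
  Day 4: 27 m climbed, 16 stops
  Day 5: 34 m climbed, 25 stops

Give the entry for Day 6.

41 m climbed, 36 stops

M climbed — +7 each step: 6, 13, 20, 27, 34 → 41.
Stops goes 1, 4, 9, 16, 25 → 36 (perfect squares: 1², 2², 3², …).
Putting it together: 41 m climbed, 36 stops.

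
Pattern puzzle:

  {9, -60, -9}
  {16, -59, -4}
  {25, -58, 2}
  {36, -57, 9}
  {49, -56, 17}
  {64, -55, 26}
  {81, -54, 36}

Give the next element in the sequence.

{100, -53, 47}

First value: perfect squares: 3², 4², 5², …; 9, 16, 25, 36, 49, 64, 81 → 100.
Second value — +1 each step: -60, -59, -58, -57, -56, -55, -54 → -53.
Third value: -9, -4, 2, 9, 17, 26, 36 → 47 (differences are 5, 6, 7, … (increasing by 1 each time)).
Putting it together: {100, -53, 47}.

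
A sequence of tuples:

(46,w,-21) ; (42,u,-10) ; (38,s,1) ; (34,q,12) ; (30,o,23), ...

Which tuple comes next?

First entry goes 46, 42, 38, 34, 30 → 26 (−4 each step).
For the letter, letters move back 2 places in the alphabet: w, u, s, q, o → m.
Third entry: +11 each step; -21, -10, 1, 12, 23 → 34.
So the next tuple is (26,m,34).

(26,m,34)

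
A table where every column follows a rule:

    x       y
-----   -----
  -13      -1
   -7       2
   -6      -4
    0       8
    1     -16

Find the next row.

For the column x, alternating steps +6, +1, +6, +1, …: -13, -7, -6, 0, 1 → 7.
Column y: ×(-2) each step, so -1, 2, -4, 8, -16 → 32.
Putting it together: 7  32.

7  32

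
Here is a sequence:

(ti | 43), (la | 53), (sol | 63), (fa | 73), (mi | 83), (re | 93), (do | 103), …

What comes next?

Note: runs backward through the solfège scale do→ti, so ti, la, sol, fa, mi, re, do → ti.
Second entry: +10 each step; 43, 53, 63, 73, 83, 93, 103 → 113.
Putting it together: (ti | 113).

(ti | 113)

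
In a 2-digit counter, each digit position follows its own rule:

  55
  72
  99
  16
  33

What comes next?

First digit: +2 each step, mod 10, so 5, 7, 9, 1, 3 → 5.
Second digit: 5, 2, 9, 6, 3 → 0 (−3 each step, mod 10).
Combining the parts gives 50.

50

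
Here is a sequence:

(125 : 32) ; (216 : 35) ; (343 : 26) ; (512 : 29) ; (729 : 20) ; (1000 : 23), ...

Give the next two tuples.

(1331 : 14), (1728 : 17)

First coordinate goes 125, 216, 343, 512, 729, 1000 → 1331 → 1728 (perfect cubes: 5³, 6³, 7³, …).
For the second coordinate, alternating steps +3, −9, +3, −9, …: 32, 35, 26, 29, 20, 23 → 14 → 17.
Putting the parts together: (1331 : 14) and then (1728 : 17).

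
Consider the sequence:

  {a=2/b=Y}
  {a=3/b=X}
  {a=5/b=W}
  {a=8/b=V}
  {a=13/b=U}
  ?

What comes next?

{a=21/b=T}

A: each term is the sum of the two before it, so 2, 3, 5, 8, 13 → 21.
B: letters move back 1 place in the alphabet; Y, X, W, V, U → T.
Putting it together: {a=21/b=T}.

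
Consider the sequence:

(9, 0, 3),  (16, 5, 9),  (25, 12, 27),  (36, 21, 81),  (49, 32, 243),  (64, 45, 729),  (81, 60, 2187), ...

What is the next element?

(100, 77, 6561)

First entry: 9, 16, 25, 36, 49, 64, 81 → 100 (perfect squares: 3², 4², 5², …).
For the second entry, differences are 5, 7, 9, … (increasing by 2 each time): 0, 5, 12, 21, 32, 45, 60 → 77.
Third entry — ×3 each step: 3, 9, 27, 81, 243, 729, 2187 → 6561.
Combining the parts gives (100, 77, 6561).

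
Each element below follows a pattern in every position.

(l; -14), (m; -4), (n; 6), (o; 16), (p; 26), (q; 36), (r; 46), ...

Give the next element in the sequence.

Letter — letters move forward 1 place in the alphabet: l, m, n, o, p, q, r → s.
Second component: -14, -4, 6, 16, 26, 36, 46 → 56 (+10 each step).
Combining the parts gives (s; 56).

(s; 56)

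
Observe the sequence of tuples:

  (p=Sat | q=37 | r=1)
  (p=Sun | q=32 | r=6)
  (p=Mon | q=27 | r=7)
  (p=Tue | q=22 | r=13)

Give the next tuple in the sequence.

(p=Wed | q=17 | r=20)

P goes Sat, Sun, Mon, Tue → Wed (runs through the weekdays Mon→Sun).
For the q, −5 each step: 37, 32, 27, 22 → 17.
R — each term is the sum of the two before it: 1, 6, 7, 13 → 20.
Putting it together: (p=Wed | q=17 | r=20).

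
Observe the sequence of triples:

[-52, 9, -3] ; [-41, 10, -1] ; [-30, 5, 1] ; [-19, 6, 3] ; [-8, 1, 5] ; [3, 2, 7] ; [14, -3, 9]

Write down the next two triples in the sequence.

[25, -2, 11], [36, -7, 13]

First value: +11 each step, so -52, -41, -30, -19, -8, 3, 14 → 25 → 36.
Second value goes 9, 10, 5, 6, 1, 2, -3 → -2 → -7 (alternating steps +1, −5, +1, −5, …).
Third value: -3, -1, 1, 3, 5, 7, 9 → 11 → 13 (+2 each step).
So the next two triples are [25, -2, 11] and [36, -7, 13].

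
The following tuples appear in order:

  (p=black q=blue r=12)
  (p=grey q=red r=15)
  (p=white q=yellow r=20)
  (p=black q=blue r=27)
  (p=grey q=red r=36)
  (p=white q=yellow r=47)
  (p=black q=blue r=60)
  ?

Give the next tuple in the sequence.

(p=grey q=red r=75)

P — repeats black → grey → white: black, grey, white, black, grey, white, black → grey.
Q — repeats blue → red → yellow: blue, red, yellow, blue, red, yellow, blue → red.
R: 12, 15, 20, 27, 36, 47, 60 → 75 (differences are 3, 5, 7, … (increasing by 2 each time)).
So the next tuple is (p=grey q=red r=75).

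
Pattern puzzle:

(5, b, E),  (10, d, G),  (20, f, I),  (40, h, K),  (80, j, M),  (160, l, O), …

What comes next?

First component: 5, 10, 20, 40, 80, 160 → 320 (×2 each step).
First letter goes b, d, f, h, j, l → n (letters move forward 2 places in the alphabet).
Second letter: letters move forward 2 places in the alphabet; E, G, I, K, M, O → Q.
Putting it together: (320, n, Q).

(320, n, Q)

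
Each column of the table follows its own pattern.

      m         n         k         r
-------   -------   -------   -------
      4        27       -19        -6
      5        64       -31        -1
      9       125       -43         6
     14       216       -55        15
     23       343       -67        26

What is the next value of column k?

-79

Column k — −12 each step: -19, -31, -43, -55, -67 → -79.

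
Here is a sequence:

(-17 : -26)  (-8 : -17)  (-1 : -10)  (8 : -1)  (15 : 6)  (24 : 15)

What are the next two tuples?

First value: alternating steps +9, +7, +9, +7, …; -17, -8, -1, 8, 15, 24 → 31 → 40.
Second value — always 9 less than the first value: -26, -17, -10, -1, 6, 15 → 22 → 31.
Putting the parts together: (31 : 22) and then (40 : 31).

(31 : 22), (40 : 31)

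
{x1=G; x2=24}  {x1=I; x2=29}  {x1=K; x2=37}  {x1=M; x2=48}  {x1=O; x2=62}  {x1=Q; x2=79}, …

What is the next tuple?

X1 — letters move forward 2 places in the alphabet: G, I, K, M, O, Q → S.
X2: differences are 5, 8, 11, … (increasing by 3 each time), so 24, 29, 37, 48, 62, 79 → 99.
Combining the parts gives {x1=S; x2=99}.

{x1=S; x2=99}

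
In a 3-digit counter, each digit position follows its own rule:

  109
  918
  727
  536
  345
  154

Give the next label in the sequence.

First digit — −2 each step, mod 10: 1, 9, 7, 5, 3, 1 → 9.
Second digit: 0, 1, 2, 3, 4, 5 → 6 (+1 each step, mod 10).
Third digit: −1 each step, mod 10; 9, 8, 7, 6, 5, 4 → 3.
Putting it together: 963.

963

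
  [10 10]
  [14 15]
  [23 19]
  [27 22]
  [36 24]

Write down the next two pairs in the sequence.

[40 25], [49 25]

First slot: alternating steps +4, +9, +4, +9, …; 10, 14, 23, 27, 36 → 40 → 49.
Second slot: differences are 5, 4, 3, … (decreasing by 1 each time), so 10, 15, 19, 22, 24 → 25 → 25.
So the next two pairs are [40 25] and [49 25].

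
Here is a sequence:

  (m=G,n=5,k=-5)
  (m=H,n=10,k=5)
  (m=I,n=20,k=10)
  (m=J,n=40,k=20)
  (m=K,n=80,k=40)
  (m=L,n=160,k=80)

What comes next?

(m=M,n=320,k=160)

M: letters move forward 1 place in the alphabet; G, H, I, J, K, L → M.
N goes 5, 10, 20, 40, 80, 160 → 320 (×2 each step).
K: always the previous value of the n, so -5, 5, 10, 20, 40, 80 → 160.
Putting it together: (m=M,n=320,k=160).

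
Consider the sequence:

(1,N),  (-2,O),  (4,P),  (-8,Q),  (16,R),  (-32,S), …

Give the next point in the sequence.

(64,T)

First entry: ×(-2) each step, so 1, -2, 4, -8, 16, -32 → 64.
Letter: letters move forward 1 place in the alphabet; N, O, P, Q, R, S → T.
Putting it together: (64,T).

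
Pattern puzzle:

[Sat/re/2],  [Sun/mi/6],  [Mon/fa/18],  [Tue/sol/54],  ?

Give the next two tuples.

[Wed/la/162], [Thu/ti/486]

For the day, runs through the weekdays Mon→Sun: Sat, Sun, Mon, Tue → Wed → Thu.
For the note, runs through the solfège scale do→ti: re, mi, fa, sol → la → ti.
Third slot goes 2, 6, 18, 54 → 162 → 486 (×3 each step).
Putting the parts together: [Wed/la/162] and then [Thu/ti/486].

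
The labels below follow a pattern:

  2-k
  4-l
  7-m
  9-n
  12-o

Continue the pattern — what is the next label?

14-p

First component: alternating steps +2, +3, +2, +3, …; 2, 4, 7, 9, 12 → 14.
Letter: letters move forward 1 place in the alphabet, so k, l, m, n, o → p.
So the next label is 14-p.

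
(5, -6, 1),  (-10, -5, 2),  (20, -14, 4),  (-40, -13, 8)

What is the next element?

(80, -22, 16)

First value: ×(-2) each step, so 5, -10, 20, -40 → 80.
Second value goes -6, -5, -14, -13 → -22 (alternating steps +1, −9, +1, −9, …).
Third value: ×2 each step, so 1, 2, 4, 8 → 16.
So the next element is (80, -22, 16).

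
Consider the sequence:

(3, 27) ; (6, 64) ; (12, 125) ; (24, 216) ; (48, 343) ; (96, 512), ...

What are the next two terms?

(192, 729), (384, 1000)

First component: ×2 each step, so 3, 6, 12, 24, 48, 96 → 192 → 384.
Second component — perfect cubes: 3³, 4³, 5³, …: 27, 64, 125, 216, 343, 512 → 729 → 1000.
So the next two terms are (192, 729) and (384, 1000).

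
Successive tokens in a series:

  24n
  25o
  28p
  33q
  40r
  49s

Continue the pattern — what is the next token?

60t

First component: differences are 1, 3, 5, … (increasing by 2 each time); 24, 25, 28, 33, 40, 49 → 60.
Letter goes n, o, p, q, r, s → t (letters move forward 1 place in the alphabet).
Putting it together: 60t.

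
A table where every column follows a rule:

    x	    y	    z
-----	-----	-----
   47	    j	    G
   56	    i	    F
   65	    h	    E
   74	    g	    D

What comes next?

Column x: +9 each step; 47, 56, 65, 74 → 83.
For the column y, letters move back 1 place in the alphabet: j, i, h, g → f.
For the column z, letters move back 1 place in the alphabet: G, F, E, D → C.
Putting it together: 83  f  C.

83  f  C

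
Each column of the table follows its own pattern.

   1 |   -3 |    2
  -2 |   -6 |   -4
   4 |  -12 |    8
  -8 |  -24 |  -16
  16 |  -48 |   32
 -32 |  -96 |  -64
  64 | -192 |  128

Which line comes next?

-128  -384  -256

First component: ×(-2) each step, so 1, -2, 4, -8, 16, -32, 64 → -128.
Second component: ×2 each step, so -3, -6, -12, -24, -48, -96, -192 → -384.
Third component: always 2 × the first component; 2, -4, 8, -16, 32, -64, 128 → -256.
So the next line is -128  -384  -256.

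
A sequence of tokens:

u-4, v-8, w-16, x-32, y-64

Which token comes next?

z-128

Letter: u, v, w, x, y → z (letters move forward 1 place in the alphabet).
For the second component, ×2 each step: 4, 8, 16, 32, 64 → 128.
Putting it together: z-128.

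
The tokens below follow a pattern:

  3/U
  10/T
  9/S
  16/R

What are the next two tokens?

15/Q then 22/P

For the first component, alternating steps +7, −1, +7, −1, …: 3, 10, 9, 16 → 15 → 22.
Letter goes U, T, S, R → Q → P (letters move back 1 place in the alphabet).
Putting the parts together: 15/Q and then 22/P.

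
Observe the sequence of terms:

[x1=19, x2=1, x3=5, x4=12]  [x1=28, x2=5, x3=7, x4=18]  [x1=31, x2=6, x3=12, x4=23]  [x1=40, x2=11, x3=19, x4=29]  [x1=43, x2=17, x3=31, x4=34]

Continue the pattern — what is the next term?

[x1=52, x2=28, x3=50, x4=40]

X1: alternating steps +9, +3, +9, +3, …, so 19, 28, 31, 40, 43 → 52.
X2: 1, 5, 6, 11, 17 → 28 (each term is the sum of the two before it).
X3: 5, 7, 12, 19, 31 → 50 (each term is the sum of the two before it).
For the x4, alternating steps +6, +5, +6, +5, …: 12, 18, 23, 29, 34 → 40.
Putting it together: [x1=52, x2=28, x3=50, x4=40].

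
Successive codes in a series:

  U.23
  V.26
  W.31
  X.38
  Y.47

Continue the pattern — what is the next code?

Letter goes U, V, W, X, Y → Z (letters move forward 1 place in the alphabet).
For the second component, differences are 3, 5, 7, … (increasing by 2 each time): 23, 26, 31, 38, 47 → 58.
Putting it together: Z.58.

Z.58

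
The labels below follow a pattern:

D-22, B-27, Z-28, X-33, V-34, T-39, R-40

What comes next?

P-45

Letter — letters move back 2 places in the alphabet, wrapping A→Z: D, B, Z, X, V, T, R → P.
Second component: 22, 27, 28, 33, 34, 39, 40 → 45 (alternating steps +5, +1, +5, +1, …).
So the next label is P-45.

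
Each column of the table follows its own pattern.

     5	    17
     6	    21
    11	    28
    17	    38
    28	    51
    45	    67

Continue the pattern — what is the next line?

73  86

First component — each term is the sum of the two before it: 5, 6, 11, 17, 28, 45 → 73.
Second component: 17, 21, 28, 38, 51, 67 → 86 (differences are 4, 7, 10, … (increasing by 3 each time)).
So the next line is 73  86.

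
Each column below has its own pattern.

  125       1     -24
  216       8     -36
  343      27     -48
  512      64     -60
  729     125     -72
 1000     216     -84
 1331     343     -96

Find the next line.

1728  512  -108

First component: perfect cubes: 5³, 6³, 7³, …; 125, 216, 343, 512, 729, 1000, 1331 → 1728.
Second component: perfect cubes: 1³, 2³, 3³, …, so 1, 8, 27, 64, 125, 216, 343 → 512.
Third component: −12 each step, so -24, -36, -48, -60, -72, -84, -96 → -108.
Putting it together: 1728  512  -108.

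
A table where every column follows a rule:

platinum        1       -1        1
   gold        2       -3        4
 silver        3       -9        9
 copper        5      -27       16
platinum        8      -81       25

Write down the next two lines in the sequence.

gold  13  -243  36; silver  21  -729  49

Metal: repeats platinum → gold → silver → copper, so platinum, gold, silver, copper, platinum → gold → silver.
For the second component, each term is the sum of the two before it: 1, 2, 3, 5, 8 → 13 → 21.
Third component: ×3 each step; -1, -3, -9, -27, -81 → -243 → -729.
For the fourth component, perfect squares: 1², 2², 3², …: 1, 4, 9, 16, 25 → 36 → 49.
Putting the parts together: gold  13  -243  36 and then silver  21  -729  49.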